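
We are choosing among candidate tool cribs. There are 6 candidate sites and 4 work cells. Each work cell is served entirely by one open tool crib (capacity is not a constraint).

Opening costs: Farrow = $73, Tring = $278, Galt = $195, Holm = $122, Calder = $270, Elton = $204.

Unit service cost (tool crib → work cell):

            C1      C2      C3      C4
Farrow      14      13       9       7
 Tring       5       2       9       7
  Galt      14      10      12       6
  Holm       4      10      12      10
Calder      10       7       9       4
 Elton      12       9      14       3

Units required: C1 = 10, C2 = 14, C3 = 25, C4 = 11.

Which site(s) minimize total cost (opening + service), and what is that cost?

For any fixed open set, each work cell goes to its cheapest open site; total = fixed + service.
{Tring}: C1→Tring 5·10=50, C2→Tring 2·14=28, C3→Tring 9·25=225, C4→Tring 7·11=77. Service 380; fixed 278; total 658.
{Farrow, Holm}: service 482 + fixed 195 = 677
{Farrow}: service 624 + fixed 73 = 697
{Farrow, Tring, Galt, Holm, Calder, Elton}: service 326 + fixed 1142 = 1468
No other subset beats 658.

Open Tring only; minimum total cost 658.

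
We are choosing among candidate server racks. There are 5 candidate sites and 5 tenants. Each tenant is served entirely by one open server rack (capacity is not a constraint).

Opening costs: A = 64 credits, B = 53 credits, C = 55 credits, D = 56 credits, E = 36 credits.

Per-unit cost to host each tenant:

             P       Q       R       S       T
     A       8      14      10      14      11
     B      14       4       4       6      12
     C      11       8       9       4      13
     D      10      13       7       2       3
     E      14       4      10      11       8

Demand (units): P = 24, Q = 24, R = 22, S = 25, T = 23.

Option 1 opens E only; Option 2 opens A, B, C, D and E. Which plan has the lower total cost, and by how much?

Option 2 is cheaper by 388.

Option 1: {E}: P→E 14·24=336, Q→E 4·24=96, R→E 10·22=220, S→E 11·25=275, T→E 8·23=184. Service 1111; fixed 36; total 1147.
Option 2: {A, B, C, D, E}: P→A 8·24=192, Q→B 4·24=96, R→B 4·22=88, S→D 2·25=50, T→D 3·23=69. Service 495; fixed 264; total 759.
Difference: |1147 − 759| = 388.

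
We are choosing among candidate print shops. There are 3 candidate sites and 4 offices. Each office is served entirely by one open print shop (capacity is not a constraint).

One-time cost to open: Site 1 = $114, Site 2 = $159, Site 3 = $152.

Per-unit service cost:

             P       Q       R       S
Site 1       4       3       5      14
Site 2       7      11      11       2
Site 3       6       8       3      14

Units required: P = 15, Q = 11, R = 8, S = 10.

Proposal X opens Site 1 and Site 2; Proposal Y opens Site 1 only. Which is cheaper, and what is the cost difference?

Proposal Y is cheaper by 39.

Proposal X: {Site 1, Site 2}: P→Site 1 4·15=60, Q→Site 1 3·11=33, R→Site 1 5·8=40, S→Site 2 2·10=20. Service 153; fixed 273; total 426.
Proposal Y: {Site 1}: P→Site 1 4·15=60, Q→Site 1 3·11=33, R→Site 1 5·8=40, S→Site 1 14·10=140. Service 273; fixed 114; total 387.
Difference: |426 − 387| = 39.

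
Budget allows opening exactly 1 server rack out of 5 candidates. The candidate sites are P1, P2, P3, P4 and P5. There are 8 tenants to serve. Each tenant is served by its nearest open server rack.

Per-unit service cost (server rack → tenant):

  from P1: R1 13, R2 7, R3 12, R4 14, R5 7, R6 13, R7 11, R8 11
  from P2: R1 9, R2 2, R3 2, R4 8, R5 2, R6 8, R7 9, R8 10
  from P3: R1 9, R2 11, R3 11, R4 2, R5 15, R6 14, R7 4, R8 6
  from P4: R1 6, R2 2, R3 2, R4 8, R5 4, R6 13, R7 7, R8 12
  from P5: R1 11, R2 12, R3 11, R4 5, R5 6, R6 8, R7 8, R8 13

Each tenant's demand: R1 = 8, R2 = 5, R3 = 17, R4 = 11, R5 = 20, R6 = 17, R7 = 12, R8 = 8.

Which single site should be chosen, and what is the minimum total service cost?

Choose P2 only; total service cost 568.

With exactly 1 open, each tenant uses its cheapest among the chosen.
{P2}: R1→P2 9·8=72, R2→P2 2·5=10, R3→P2 2·17=34, R4→P2 8·11=88, R5→P2 2·20=40, R6→P2 8·17=136, R7→P2 9·12=108, R8→P2 10·8=80. Service cost 568.
{P4}: service cost 661
{P5}: service cost 846
Among all 5 size-1 choices, {P2} is lowest.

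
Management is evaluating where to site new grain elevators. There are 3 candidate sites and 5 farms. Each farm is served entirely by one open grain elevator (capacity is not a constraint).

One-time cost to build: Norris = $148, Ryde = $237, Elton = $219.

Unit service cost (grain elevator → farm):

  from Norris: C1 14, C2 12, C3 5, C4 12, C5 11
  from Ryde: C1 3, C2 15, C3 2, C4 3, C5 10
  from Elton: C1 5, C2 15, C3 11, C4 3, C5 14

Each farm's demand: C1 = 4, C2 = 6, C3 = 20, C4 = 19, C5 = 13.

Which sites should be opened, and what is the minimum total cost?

Open Ryde only; minimum total cost 566.

For any fixed open set, each farm goes to its cheapest open site; total = fixed + service.
{Ryde}: C1→Ryde 3·4=12, C2→Ryde 15·6=90, C3→Ryde 2·20=40, C4→Ryde 3·19=57, C5→Ryde 10·13=130. Service 329; fixed 237; total 566.
{Norris, Ryde}: service 311 + fixed 385 = 696
{Norris}: C1→Norris 14·4=56, C2→Norris 12·6=72, C3→Norris 5·20=100, C4→Norris 12·19=228, C5→Norris 11·13=143. Service 599; fixed 148; total 747.
{Norris, Ryde, Elton}: C1→Ryde 3·4=12, C2→Norris 12·6=72, C3→Ryde 2·20=40, C4→Ryde 3·19=57, C5→Ryde 10·13=130. Service 311; fixed 604; total 915.
No other subset beats 566.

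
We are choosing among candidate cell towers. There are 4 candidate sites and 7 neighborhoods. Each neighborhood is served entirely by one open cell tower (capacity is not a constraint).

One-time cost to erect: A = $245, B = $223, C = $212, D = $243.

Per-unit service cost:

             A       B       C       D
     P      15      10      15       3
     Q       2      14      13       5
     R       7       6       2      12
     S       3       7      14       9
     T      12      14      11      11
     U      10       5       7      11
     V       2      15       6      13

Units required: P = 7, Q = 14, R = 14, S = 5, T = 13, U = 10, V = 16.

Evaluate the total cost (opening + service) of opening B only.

Each neighborhood is assigned to its cheapest site among the open ones.
{B}: P→B 10·7=70, Q→B 14·14=196, R→B 6·14=84, S→B 7·5=35, T→B 14·13=182, U→B 5·10=50, V→B 15·16=240. Service 857; fixed 223; total 1080.

Total cost: 1080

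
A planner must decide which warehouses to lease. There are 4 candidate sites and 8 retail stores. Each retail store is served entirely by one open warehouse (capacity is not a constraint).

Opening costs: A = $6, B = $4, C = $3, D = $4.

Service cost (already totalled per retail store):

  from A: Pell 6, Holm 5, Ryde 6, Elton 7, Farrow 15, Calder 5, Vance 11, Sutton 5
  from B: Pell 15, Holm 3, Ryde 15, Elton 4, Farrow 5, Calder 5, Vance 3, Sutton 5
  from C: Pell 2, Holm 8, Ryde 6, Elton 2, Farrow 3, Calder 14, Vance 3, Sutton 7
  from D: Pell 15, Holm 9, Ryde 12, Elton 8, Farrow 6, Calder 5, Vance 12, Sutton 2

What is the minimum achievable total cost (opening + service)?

Minimum total cost: 36

For any fixed open set, each retail store goes to its cheapest open site; total = fixed + service.
{B, C}: Pell→C 2, Holm→B 3, Ryde→C 6, Elton→C 2, Farrow→C 3, Calder→B 5, Vance→B 3, Sutton→B 5. Service 29; fixed 7; total 36.
{B, C, D}: Pell→C 2, Holm→B 3, Ryde→C 6, Elton→C 2, Farrow→C 3, Calder→B 5, Vance→B 3, Sutton→D 2. Service 26; fixed 11; total 37.
{C, D}: service 31 + fixed 7 = 38
{A, B, C, D}: Pell→C 2, Holm→B 3, Ryde→A 6, Elton→C 2, Farrow→C 3, Calder→A 5, Vance→B 3, Sutton→D 2. Service 26; fixed 17; total 43.
No other subset beats 36.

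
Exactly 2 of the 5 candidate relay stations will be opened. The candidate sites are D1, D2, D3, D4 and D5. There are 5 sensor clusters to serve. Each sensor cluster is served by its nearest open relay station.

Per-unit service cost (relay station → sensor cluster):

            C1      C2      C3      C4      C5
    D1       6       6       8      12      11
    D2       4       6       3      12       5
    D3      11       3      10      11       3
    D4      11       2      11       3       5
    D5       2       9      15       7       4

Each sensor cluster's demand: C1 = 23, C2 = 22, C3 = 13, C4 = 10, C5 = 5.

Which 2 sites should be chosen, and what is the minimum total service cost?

Choose D2 and D4; total service cost 230.

With exactly 2 open, each sensor cluster uses its cheapest among the chosen.
{D2, D4}: C1→D2 4·23=92, C2→D4 2·22=44, C3→D2 3·13=39, C4→D4 3·10=30, C5→D2 5·5=25. Service cost 230.
{D4, D5}: service cost 283
{D2, D5}: service cost 307
Among all 10 size-2 choices, {D2, D4} is lowest.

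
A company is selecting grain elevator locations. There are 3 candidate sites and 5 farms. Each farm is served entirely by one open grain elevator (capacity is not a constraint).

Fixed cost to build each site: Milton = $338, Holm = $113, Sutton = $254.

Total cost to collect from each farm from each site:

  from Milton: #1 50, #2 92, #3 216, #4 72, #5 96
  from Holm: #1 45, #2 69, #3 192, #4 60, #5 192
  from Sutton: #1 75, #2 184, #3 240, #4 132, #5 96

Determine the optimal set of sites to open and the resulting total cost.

Open Holm only; minimum total cost 671.

For any fixed open set, each farm goes to its cheapest open site; total = fixed + service.
{Holm}: #1→Holm 45, #2→Holm 69, #3→Holm 192, #4→Holm 60, #5→Holm 192. Service 558; fixed 113; total 671.
{Holm, Sutton}: #1→Holm 45, #2→Holm 69, #3→Holm 192, #4→Holm 60, #5→Sutton 96. Service 462; fixed 367; total 829.
{Milton}: service 526 + fixed 338 = 864
{Milton, Holm, Sutton}: #1→Holm 45, #2→Holm 69, #3→Holm 192, #4→Holm 60, #5→Milton 96. Service 462; fixed 705; total 1167.
No other subset beats 671.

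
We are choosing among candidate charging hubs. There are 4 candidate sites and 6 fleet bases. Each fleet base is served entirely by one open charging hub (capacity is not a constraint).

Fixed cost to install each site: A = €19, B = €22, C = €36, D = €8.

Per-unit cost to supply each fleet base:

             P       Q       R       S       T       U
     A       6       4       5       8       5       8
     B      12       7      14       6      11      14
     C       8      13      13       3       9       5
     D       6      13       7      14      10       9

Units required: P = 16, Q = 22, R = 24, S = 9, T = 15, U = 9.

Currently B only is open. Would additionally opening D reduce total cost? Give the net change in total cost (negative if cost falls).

Yes — net change −316 (cost falls by 316).

Current service cost with {B}: 1027.
Adding D: each fleet base re-picks its cheapest; new service cost 703, saving 324.
Extra fixed cost: 8. Net change = 8 − 324 = -316.
(Totals: 1049 → 733.)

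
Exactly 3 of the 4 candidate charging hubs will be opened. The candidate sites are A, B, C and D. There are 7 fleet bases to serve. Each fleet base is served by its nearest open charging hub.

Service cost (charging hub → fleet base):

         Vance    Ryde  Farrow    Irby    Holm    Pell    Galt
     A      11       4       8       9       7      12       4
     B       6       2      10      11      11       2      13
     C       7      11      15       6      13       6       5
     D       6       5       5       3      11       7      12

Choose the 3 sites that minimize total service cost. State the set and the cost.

Choose A, B and D; total service cost 29.

With exactly 3 open, each fleet base uses its cheapest among the chosen.
{A, B, D}: Vance→B 6, Ryde→B 2, Farrow→D 5, Irby→D 3, Holm→A 7, Pell→B 2, Galt→A 4. Service cost 29.
{B, C, D}: service cost 34
{A, B, C}: service cost 35
Among all 4 size-3 choices, {A, B, D} is lowest.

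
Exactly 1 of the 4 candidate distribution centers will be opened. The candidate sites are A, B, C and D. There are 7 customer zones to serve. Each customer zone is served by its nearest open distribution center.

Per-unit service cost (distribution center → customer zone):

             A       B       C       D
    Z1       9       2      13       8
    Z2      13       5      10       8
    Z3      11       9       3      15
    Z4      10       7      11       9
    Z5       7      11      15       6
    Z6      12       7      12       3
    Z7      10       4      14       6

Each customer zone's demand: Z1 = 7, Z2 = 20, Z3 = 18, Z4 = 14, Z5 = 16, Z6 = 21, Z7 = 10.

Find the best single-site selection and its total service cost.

Choose B only; total service cost 737.

With exactly 1 open, each customer zone uses its cheapest among the chosen.
{B}: Z1→B 2·7=14, Z2→B 5·20=100, Z3→B 9·18=162, Z4→B 7·14=98, Z5→B 11·16=176, Z6→B 7·21=147, Z7→B 4·10=40. Service cost 737.
{D}: service cost 831
{A}: service cost 1125
Among all 4 size-1 choices, {B} is lowest.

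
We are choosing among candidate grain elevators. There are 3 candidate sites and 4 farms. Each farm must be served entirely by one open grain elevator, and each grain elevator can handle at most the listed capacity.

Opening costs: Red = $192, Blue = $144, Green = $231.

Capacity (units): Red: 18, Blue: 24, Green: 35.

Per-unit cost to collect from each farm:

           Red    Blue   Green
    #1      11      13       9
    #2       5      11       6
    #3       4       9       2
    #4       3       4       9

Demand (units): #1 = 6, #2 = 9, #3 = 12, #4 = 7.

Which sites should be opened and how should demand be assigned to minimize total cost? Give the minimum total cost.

Minimum total cost: 426

Open {Green}: #1→Green 9·6=54, #2→Green 6·9=54, #3→Green 2·12=24, #4→Green 9·7=63.
Loads: Green carries 34/35. Service 195; fixed 231; total 426.
Next best feasible plan costs 535.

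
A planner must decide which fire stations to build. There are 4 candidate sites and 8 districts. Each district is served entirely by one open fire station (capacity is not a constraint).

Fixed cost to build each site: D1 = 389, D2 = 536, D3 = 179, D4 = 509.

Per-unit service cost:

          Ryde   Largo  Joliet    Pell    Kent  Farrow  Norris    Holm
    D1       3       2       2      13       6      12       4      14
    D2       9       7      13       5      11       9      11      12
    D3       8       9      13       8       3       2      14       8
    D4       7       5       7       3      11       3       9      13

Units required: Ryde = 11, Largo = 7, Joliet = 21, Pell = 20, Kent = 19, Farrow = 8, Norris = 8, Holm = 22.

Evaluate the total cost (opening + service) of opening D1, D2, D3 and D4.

Each district is assigned to its cheapest site among the open ones.
{D1, D2, D3, D4}: Ryde→D1 3·11=33, Largo→D1 2·7=14, Joliet→D1 2·21=42, Pell→D4 3·20=60, Kent→D3 3·19=57, Farrow→D3 2·8=16, Norris→D1 4·8=32, Holm→D3 8·22=176. Service 430; fixed 1613; total 2043.

Total cost: 2043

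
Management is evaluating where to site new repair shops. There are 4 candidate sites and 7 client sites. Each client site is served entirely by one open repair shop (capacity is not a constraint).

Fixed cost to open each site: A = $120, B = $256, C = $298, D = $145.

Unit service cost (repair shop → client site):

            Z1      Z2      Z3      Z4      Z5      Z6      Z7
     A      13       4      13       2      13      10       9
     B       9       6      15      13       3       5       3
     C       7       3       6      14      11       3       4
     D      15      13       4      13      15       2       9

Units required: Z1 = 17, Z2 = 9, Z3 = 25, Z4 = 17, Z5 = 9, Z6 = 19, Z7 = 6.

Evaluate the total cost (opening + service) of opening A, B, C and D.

Each client site is assigned to its cheapest site among the open ones.
{A, B, C, D}: Z1→C 7·17=119, Z2→C 3·9=27, Z3→D 4·25=100, Z4→A 2·17=34, Z5→B 3·9=27, Z6→D 2·19=38, Z7→B 3·6=18. Service 363; fixed 819; total 1182.

Total cost: 1182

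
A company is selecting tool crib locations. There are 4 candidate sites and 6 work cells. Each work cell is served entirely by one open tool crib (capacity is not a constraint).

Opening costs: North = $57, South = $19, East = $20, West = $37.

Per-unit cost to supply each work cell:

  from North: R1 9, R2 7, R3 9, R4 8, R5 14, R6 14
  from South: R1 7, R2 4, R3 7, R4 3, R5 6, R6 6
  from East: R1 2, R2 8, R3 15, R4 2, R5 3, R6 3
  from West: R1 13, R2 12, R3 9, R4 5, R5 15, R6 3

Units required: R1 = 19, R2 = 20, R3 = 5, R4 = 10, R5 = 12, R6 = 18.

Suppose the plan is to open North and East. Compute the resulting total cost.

Total cost: 410

Each work cell is assigned to its cheapest site among the open ones.
{North, East}: R1→East 2·19=38, R2→North 7·20=140, R3→North 9·5=45, R4→East 2·10=20, R5→East 3·12=36, R6→East 3·18=54. Service 333; fixed 77; total 410.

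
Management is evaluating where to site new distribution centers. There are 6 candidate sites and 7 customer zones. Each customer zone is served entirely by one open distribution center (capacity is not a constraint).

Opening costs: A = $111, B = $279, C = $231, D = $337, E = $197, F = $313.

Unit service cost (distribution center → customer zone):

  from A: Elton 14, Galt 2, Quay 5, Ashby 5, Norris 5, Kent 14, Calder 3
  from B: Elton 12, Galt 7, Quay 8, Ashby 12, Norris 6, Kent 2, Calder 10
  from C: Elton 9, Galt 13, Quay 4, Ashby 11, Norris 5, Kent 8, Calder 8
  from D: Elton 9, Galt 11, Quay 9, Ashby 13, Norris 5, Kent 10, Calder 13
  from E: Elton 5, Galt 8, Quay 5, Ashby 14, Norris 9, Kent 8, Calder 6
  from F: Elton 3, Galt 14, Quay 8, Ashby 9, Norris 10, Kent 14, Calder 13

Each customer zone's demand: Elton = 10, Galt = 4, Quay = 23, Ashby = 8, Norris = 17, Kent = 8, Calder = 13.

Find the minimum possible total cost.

For any fixed open set, each customer zone goes to its cheapest open site; total = fixed + service.
{A}: Elton→A 14·10=140, Galt→A 2·4=8, Quay→A 5·23=115, Ashby→A 5·8=40, Norris→A 5·17=85, Kent→A 14·8=112, Calder→A 3·13=39. Service 539; fixed 111; total 650.
{A, E}: service 401 + fixed 308 = 709
{A, C}: Elton→C 9·10=90, Galt→A 2·4=8, Quay→C 4·23=92, Ashby→A 5·8=40, Norris→A 5·17=85, Kent→C 8·8=64, Calder→A 3·13=39. Service 418; fixed 342; total 760.
{A, B, C, D, E, F}: Elton→F 3·10=30, Galt→A 2·4=8, Quay→C 4·23=92, Ashby→A 5·8=40, Norris→A 5·17=85, Kent→B 2·8=16, Calder→A 3·13=39. Service 310; fixed 1468; total 1778.
No other subset beats 650.

Minimum total cost: 650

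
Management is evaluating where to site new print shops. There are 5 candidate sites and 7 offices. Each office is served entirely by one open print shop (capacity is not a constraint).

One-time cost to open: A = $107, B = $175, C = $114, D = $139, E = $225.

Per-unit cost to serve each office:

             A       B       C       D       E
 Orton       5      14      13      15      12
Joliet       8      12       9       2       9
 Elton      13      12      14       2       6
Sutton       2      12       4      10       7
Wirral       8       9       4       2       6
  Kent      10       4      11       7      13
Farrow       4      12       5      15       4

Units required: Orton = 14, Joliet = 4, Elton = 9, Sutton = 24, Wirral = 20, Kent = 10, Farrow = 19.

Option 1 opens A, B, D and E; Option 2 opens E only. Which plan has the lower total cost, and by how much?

Option 1 is cheaper by 31.

Option 1: {A, B, D, E}: Orton→A 5·14=70, Joliet→D 2·4=8, Elton→D 2·9=18, Sutton→A 2·24=48, Wirral→D 2·20=40, Kent→B 4·10=40, Farrow→A 4·19=76. Service 300; fixed 646; total 946.
Option 2: {E}: Orton→E 12·14=168, Joliet→E 9·4=36, Elton→E 6·9=54, Sutton→E 7·24=168, Wirral→E 6·20=120, Kent→E 13·10=130, Farrow→E 4·19=76. Service 752; fixed 225; total 977.
Difference: |946 − 977| = 31.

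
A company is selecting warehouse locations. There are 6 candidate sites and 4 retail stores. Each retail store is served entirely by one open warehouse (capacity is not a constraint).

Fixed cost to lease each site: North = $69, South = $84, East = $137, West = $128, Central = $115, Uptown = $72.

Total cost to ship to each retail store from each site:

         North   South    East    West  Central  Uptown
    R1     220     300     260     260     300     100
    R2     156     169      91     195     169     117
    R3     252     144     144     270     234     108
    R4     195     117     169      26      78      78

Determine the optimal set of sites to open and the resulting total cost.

For any fixed open set, each retail store goes to its cheapest open site; total = fixed + service.
{Uptown}: R1→Uptown 100, R2→Uptown 117, R3→Uptown 108, R4→Uptown 78. Service 403; fixed 72; total 475.
{North, Uptown}: R1→Uptown 100, R2→Uptown 117, R3→Uptown 108, R4→Uptown 78. Service 403; fixed 141; total 544.
{West, Uptown}: R1→Uptown 100, R2→Uptown 117, R3→Uptown 108, R4→West 26. Service 351; fixed 200; total 551.
{North, South, East, West, Central, Uptown}: R1→Uptown 100, R2→East 91, R3→Uptown 108, R4→West 26. Service 325; fixed 605; total 930.
No other subset beats 475.

Open Uptown only; minimum total cost 475.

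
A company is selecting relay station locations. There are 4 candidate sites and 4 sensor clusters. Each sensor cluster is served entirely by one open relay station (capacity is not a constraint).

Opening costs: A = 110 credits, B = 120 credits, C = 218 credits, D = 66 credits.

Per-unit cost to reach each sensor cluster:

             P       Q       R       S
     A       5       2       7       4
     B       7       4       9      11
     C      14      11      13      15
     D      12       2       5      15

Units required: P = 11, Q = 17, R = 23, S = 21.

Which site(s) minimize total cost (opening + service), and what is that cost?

Open A only; minimum total cost 444.

For any fixed open set, each sensor cluster goes to its cheapest open site; total = fixed + service.
{A}: P→A 5·11=55, Q→A 2·17=34, R→A 7·23=161, S→A 4·21=84. Service 334; fixed 110; total 444.
{A, D}: P→A 5·11=55, Q→A 2·17=34, R→D 5·23=115, S→A 4·21=84. Service 288; fixed 176; total 464.
{A, B}: P→A 5·11=55, Q→A 2·17=34, R→A 7·23=161, S→A 4·21=84. Service 334; fixed 230; total 564.
{A, B, C, D}: service 288 + fixed 514 = 802
(All 15 nonempty subsets were checked; A only is lowest.)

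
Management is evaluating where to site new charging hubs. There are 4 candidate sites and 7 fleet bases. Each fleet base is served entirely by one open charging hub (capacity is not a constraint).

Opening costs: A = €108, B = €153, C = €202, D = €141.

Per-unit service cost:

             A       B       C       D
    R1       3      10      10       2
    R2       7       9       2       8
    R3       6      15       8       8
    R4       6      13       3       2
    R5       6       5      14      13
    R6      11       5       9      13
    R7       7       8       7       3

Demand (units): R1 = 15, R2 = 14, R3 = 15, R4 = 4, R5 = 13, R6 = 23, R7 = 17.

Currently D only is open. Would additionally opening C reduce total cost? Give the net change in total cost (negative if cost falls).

Current service cost with {D}: 789.
Adding C: each fleet base re-picks its cheapest; new service cost 613, saving 176.
Extra fixed cost: 202. Net change = 202 − 176 = 26.
(Totals: 930 → 956.)

No — net change +26 (cost rises by 26).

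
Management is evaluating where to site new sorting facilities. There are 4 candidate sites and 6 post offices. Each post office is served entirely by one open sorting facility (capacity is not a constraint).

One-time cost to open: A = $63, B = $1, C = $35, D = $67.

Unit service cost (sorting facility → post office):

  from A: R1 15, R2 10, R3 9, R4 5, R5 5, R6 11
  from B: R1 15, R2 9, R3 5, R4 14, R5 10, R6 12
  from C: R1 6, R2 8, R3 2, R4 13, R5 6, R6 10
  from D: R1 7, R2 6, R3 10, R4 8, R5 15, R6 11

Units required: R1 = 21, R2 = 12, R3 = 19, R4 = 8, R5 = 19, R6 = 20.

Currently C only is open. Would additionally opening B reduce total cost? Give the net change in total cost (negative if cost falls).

No — net change +1 (cost rises by 1).

Current service cost with {C}: 678.
Adding B: each post office re-picks its cheapest; new service cost 678, saving 0.
Extra fixed cost: 1. Net change = 1 − 0 = 1.
(Totals: 713 → 714.)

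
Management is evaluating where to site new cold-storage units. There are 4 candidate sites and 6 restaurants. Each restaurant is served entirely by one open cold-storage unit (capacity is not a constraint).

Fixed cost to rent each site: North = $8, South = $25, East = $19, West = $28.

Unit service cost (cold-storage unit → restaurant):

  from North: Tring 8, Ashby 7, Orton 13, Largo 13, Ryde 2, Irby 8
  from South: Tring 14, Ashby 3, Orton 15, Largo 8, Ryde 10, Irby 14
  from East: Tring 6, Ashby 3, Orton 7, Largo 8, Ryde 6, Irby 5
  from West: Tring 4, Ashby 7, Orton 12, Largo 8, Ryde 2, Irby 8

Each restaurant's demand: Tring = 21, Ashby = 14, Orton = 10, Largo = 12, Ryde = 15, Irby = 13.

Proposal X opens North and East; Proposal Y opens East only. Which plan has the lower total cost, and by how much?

Proposal X: {North, East}: Tring→East 6·21=126, Ashby→East 3·14=42, Orton→East 7·10=70, Largo→East 8·12=96, Ryde→North 2·15=30, Irby→East 5·13=65. Service 429; fixed 27; total 456.
Proposal Y: {East}: Tring→East 6·21=126, Ashby→East 3·14=42, Orton→East 7·10=70, Largo→East 8·12=96, Ryde→East 6·15=90, Irby→East 5·13=65. Service 489; fixed 19; total 508.
Difference: |456 − 508| = 52.

Proposal X is cheaper by 52.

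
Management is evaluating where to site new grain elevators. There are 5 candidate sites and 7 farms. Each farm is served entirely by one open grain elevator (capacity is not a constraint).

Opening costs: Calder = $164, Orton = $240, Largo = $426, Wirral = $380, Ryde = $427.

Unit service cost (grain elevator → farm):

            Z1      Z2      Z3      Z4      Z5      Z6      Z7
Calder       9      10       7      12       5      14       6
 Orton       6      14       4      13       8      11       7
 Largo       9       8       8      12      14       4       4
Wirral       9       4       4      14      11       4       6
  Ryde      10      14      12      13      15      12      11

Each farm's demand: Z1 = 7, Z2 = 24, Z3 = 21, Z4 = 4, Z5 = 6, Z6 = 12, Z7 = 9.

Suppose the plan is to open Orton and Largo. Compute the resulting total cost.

Total cost: 1164

Each farm is assigned to its cheapest site among the open ones.
{Orton, Largo}: Z1→Orton 6·7=42, Z2→Largo 8·24=192, Z3→Orton 4·21=84, Z4→Largo 12·4=48, Z5→Orton 8·6=48, Z6→Largo 4·12=48, Z7→Largo 4·9=36. Service 498; fixed 666; total 1164.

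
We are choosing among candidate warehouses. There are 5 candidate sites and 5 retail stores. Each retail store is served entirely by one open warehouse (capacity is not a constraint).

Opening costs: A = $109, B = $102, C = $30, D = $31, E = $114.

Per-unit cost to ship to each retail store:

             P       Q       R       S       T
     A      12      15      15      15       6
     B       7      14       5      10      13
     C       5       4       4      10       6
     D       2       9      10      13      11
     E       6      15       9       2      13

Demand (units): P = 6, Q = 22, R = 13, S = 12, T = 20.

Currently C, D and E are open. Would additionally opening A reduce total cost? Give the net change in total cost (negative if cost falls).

Current service cost with {C, D, E}: 296.
Adding A: each retail store re-picks its cheapest; new service cost 296, saving 0.
Extra fixed cost: 109. Net change = 109 − 0 = 109.
(Totals: 471 → 580.)

No — net change +109 (cost rises by 109).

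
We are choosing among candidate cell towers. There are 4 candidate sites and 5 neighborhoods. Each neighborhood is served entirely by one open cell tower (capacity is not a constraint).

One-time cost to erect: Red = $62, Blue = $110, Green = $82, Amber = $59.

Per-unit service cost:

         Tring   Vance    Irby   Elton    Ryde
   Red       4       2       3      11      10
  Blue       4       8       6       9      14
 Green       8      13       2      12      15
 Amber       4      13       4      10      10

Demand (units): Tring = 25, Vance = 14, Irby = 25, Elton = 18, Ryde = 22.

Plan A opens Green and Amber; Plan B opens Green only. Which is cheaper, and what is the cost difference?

Plan A: {Green, Amber}: Tring→Amber 4·25=100, Vance→Green 13·14=182, Irby→Green 2·25=50, Elton→Amber 10·18=180, Ryde→Amber 10·22=220. Service 732; fixed 141; total 873.
Plan B: {Green}: Tring→Green 8·25=200, Vance→Green 13·14=182, Irby→Green 2·25=50, Elton→Green 12·18=216, Ryde→Green 15·22=330. Service 978; fixed 82; total 1060.
Difference: |873 − 1060| = 187.

Plan A is cheaper by 187.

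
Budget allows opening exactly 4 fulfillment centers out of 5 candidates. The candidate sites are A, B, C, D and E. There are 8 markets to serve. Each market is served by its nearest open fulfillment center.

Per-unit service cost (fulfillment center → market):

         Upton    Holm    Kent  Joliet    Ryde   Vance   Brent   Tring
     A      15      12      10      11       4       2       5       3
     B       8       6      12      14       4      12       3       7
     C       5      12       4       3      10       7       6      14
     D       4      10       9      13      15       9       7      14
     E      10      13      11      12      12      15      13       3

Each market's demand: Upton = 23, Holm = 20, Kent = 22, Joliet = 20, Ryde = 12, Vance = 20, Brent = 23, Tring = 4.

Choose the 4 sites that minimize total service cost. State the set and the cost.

With exactly 4 open, each market uses its cheapest among the chosen.
{A, B, C, D}: Upton→D 4·23=92, Holm→B 6·20=120, Kent→C 4·22=88, Joliet→C 3·20=60, Ryde→A 4·12=48, Vance→A 2·20=40, Brent→B 3·23=69, Tring→A 3·4=12. Service cost 529.
{A, B, C, E}: service cost 552
{B, C, D, E}: service cost 629
Among all 5 size-4 choices, {A, B, C, D} is lowest.

Choose A, B, C and D; total service cost 529.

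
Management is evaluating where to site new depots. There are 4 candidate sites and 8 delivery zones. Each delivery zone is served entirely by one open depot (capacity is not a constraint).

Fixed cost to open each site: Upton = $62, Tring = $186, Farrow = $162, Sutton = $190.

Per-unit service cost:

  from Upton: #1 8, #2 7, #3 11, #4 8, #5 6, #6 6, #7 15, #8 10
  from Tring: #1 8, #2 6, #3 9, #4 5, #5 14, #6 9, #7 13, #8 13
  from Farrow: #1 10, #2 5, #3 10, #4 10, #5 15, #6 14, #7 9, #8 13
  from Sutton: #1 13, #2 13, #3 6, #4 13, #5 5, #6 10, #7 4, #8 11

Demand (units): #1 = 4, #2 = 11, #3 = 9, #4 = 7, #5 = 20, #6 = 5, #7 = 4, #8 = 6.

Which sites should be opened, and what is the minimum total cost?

For any fixed open set, each delivery zone goes to its cheapest open site; total = fixed + service.
{Upton}: #1→Upton 8·4=32, #2→Upton 7·11=77, #3→Upton 11·9=99, #4→Upton 8·7=56, #5→Upton 6·20=120, #6→Upton 6·5=30, #7→Upton 15·4=60, #8→Upton 10·6=60. Service 534; fixed 62; total 596.
{Upton, Sutton}: #1→Upton 8·4=32, #2→Upton 7·11=77, #3→Sutton 6·9=54, #4→Upton 8·7=56, #5→Sutton 5·20=100, #6→Upton 6·5=30, #7→Sutton 4·4=16, #8→Upton 10·6=60. Service 425; fixed 252; total 677.
{Upton, Farrow}: service 479 + fixed 224 = 703
{Upton, Tring, Farrow, Sutton}: service 382 + fixed 600 = 982
No other subset beats 596.

Open Upton only; minimum total cost 596.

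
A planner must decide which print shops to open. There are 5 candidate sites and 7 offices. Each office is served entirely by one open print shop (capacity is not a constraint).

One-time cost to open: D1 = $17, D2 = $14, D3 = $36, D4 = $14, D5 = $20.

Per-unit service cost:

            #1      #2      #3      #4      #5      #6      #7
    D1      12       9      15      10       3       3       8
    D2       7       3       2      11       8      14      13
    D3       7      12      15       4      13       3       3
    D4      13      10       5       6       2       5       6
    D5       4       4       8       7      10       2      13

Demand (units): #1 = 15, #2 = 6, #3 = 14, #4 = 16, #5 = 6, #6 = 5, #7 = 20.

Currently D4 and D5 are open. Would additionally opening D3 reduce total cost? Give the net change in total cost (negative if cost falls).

Current service cost with {D4, D5}: 392.
Adding D3: each office re-picks its cheapest; new service cost 300, saving 92.
Extra fixed cost: 36. Net change = 36 − 92 = -56.
(Totals: 426 → 370.)

Yes — net change −56 (cost falls by 56).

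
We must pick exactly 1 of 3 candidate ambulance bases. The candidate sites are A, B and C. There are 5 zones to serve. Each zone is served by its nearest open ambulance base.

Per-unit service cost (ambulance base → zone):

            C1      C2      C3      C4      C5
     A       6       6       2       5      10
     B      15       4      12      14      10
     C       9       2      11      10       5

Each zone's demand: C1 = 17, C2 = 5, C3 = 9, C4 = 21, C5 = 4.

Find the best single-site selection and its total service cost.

With exactly 1 open, each zone uses its cheapest among the chosen.
{A}: C1→A 6·17=102, C2→A 6·5=30, C3→A 2·9=18, C4→A 5·21=105, C5→A 10·4=40. Service cost 295.
{C}: service cost 492
{B}: service cost 717
Among all 3 size-1 choices, {A} is lowest.

Choose A only; total service cost 295.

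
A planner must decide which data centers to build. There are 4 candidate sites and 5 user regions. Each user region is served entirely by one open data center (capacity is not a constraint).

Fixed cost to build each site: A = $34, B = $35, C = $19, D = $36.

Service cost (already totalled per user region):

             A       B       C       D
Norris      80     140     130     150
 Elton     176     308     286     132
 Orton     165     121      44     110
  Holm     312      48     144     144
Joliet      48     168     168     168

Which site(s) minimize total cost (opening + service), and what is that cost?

For any fixed open set, each user region goes to its cheapest open site; total = fixed + service.
{A, B, C, D}: Norris→A 80, Elton→D 132, Orton→C 44, Holm→B 48, Joliet→A 48. Service 352; fixed 124; total 476.
{A, B, C}: Norris→A 80, Elton→A 176, Orton→C 44, Holm→B 48, Joliet→A 48. Service 396; fixed 88; total 484.
{A, B, D}: service 418 + fixed 105 = 523
{C}: service 772 + fixed 19 = 791
(All 15 nonempty subsets were checked; A, B, C and D is lowest.)

Open A, B, C and D; minimum total cost 476.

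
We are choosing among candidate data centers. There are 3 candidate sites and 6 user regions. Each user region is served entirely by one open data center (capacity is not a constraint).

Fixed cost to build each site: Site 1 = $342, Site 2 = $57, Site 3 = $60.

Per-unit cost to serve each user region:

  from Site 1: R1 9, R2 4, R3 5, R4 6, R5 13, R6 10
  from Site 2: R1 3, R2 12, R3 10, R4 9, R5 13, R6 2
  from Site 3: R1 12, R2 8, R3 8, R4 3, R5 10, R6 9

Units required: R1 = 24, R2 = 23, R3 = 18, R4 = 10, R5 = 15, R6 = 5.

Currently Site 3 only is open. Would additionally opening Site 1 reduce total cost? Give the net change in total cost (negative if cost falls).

Current service cost with {Site 3}: 841.
Adding Site 1: each user region re-picks its cheapest; new service cost 623, saving 218.
Extra fixed cost: 342. Net change = 342 − 218 = 124.
(Totals: 901 → 1025.)

No — net change +124 (cost rises by 124).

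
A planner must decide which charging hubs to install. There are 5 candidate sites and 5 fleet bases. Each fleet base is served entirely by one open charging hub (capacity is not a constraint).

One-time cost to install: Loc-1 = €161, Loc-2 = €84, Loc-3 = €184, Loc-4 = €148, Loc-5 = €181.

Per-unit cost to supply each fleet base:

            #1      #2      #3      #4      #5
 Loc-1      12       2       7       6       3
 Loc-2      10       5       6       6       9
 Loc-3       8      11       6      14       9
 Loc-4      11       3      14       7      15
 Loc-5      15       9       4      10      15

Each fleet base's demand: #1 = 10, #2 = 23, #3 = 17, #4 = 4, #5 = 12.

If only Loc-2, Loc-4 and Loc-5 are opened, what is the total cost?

Each fleet base is assigned to its cheapest site among the open ones.
{Loc-2, Loc-4, Loc-5}: #1→Loc-2 10·10=100, #2→Loc-4 3·23=69, #3→Loc-5 4·17=68, #4→Loc-2 6·4=24, #5→Loc-2 9·12=108. Service 369; fixed 413; total 782.

Total cost: 782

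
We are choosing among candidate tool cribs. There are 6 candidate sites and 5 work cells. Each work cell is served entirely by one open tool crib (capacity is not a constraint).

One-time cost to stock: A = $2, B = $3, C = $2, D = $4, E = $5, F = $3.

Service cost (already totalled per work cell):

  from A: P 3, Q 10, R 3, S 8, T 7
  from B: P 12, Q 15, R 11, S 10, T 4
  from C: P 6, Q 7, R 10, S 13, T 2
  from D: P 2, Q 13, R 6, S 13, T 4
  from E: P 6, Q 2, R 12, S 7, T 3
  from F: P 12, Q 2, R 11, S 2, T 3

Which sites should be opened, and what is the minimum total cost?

For any fixed open set, each work cell goes to its cheapest open site; total = fixed + service.
{A, F}: P→A 3, Q→F 2, R→A 3, S→F 2, T→F 3. Service 13; fixed 5; total 18.
{A, C, F}: service 12 + fixed 7 = 19
{A, B, F}: service 13 + fixed 8 = 21
{A, B, C, D, E, F}: service 11 + fixed 19 = 30
No other subset beats 18.

Open A and F; minimum total cost 18.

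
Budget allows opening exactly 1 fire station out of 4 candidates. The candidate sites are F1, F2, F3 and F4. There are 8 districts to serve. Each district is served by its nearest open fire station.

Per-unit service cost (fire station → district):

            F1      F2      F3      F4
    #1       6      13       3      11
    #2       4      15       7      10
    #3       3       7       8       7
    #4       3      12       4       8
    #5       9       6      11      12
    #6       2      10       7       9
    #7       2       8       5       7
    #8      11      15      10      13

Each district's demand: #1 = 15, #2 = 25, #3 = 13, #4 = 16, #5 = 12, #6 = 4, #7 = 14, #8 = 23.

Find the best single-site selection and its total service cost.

Choose F1 only; total service cost 674.

With exactly 1 open, each district uses its cheapest among the chosen.
{F1}: #1→F1 6·15=90, #2→F1 4·25=100, #3→F1 3·13=39, #4→F1 3·16=48, #5→F1 9·12=108, #6→F1 2·4=8, #7→F1 2·14=28, #8→F1 11·23=253. Service cost 674.
{F3}: service cost 848
{F4}: service cost 1211
Among all 4 size-1 choices, {F1} is lowest.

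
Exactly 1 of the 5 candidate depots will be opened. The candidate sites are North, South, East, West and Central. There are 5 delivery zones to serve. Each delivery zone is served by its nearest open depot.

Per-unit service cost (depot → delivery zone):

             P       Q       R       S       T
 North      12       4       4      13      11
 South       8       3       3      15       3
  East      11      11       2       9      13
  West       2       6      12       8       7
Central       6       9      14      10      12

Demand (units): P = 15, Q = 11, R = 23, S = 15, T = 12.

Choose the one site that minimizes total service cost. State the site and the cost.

With exactly 1 open, each delivery zone uses its cheapest among the chosen.
{South}: P→South 8·15=120, Q→South 3·11=33, R→South 3·23=69, S→South 15·15=225, T→South 3·12=36. Service cost 483.
{West}: service cost 576
{East}: service cost 623
Among all 5 size-1 choices, {South} is lowest.

Choose South only; total service cost 483.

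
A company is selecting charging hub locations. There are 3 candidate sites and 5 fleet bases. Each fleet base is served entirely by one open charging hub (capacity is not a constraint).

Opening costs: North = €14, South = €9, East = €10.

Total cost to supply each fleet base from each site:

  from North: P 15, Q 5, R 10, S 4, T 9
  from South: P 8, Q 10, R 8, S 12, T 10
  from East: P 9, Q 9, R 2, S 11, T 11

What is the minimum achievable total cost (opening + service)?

For any fixed open set, each fleet base goes to its cheapest open site; total = fixed + service.
{East}: P→East 9, Q→East 9, R→East 2, S→East 11, T→East 11. Service 42; fixed 10; total 52.
{North, East}: P→East 9, Q→North 5, R→East 2, S→North 4, T→North 9. Service 29; fixed 24; total 53.
{North}: service 43 + fixed 14 = 57
{North, South, East}: P→South 8, Q→North 5, R→East 2, S→North 4, T→North 9. Service 28; fixed 33; total 61.
(All 7 nonempty subsets were checked; East only is lowest.)

Minimum total cost: 52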